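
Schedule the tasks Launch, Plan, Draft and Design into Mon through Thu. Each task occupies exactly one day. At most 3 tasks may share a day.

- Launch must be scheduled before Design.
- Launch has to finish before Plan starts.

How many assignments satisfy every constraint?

Splitting on Launch: it can be Mon (36), Tue (16), Wed (4). Listing each branch's schedules as (Plan, Draft, Design):
Launch=Mon: (Tue,Mon,Tue) (Tue,Mon,Wed) (Tue,Mon,Thu) (Tue,Tue,Tue) (Tue,Tue,Wed) (Tue,Tue,Thu) (Tue,Wed,Tue) (Tue,Wed,Wed) (Tue,Wed,Thu) (Tue,Thu,Tue) (Tue,Thu,Wed) (Tue,Thu,Thu) (Wed,Mon,Tue) (Wed,Mon,Wed) (Wed,Mon,Thu) (Wed,Tue,Tue) (Wed,Tue,Wed) (Wed,Tue,Thu) (Wed,Wed,Tue) (Wed,Wed,Wed) (Wed,Wed,Thu) (Wed,Thu,Tue) (Wed,Thu,Wed) (Wed,Thu,Thu) (Thu,Mon,Tue) (Thu,Mon,Wed) (Thu,Mon,Thu) (Thu,Tue,Tue) (Thu,Tue,Wed) (Thu,Tue,Thu) (Thu,Wed,Tue) (Thu,Wed,Wed) (Thu,Wed,Thu) (Thu,Thu,Tue) (Thu,Thu,Wed) (Thu,Thu,Thu) — 36.
Launch=Tue: (Wed,Mon,Wed) (Wed,Mon,Thu) (Wed,Tue,Wed) (Wed,Tue,Thu) (Wed,Wed,Wed) (Wed,Wed,Thu) (Wed,Thu,Wed) (Wed,Thu,Thu) (Thu,Mon,Wed) (Thu,Mon,Thu) (Thu,Tue,Wed) (Thu,Tue,Thu) (Thu,Wed,Wed) (Thu,Wed,Thu) (Thu,Thu,Wed) (Thu,Thu,Thu) — 16.
Launch=Wed: (Thu,Mon,Thu) (Thu,Tue,Thu) (Thu,Wed,Thu) (Thu,Thu,Thu) — 4.
Summing: 36 + 16 + 4 = 56.

56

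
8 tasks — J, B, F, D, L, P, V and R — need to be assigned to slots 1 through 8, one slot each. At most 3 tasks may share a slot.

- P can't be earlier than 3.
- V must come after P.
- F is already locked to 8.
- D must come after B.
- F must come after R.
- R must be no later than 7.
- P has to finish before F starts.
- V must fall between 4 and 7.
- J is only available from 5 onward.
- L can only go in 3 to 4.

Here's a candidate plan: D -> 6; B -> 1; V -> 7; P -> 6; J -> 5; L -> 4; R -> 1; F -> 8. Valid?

Yes

D must come after B — holds.
L can only go in 3 to 4 — holds.
V must fall between 4 and 7 — holds.
F must come after R — holds.
V must come after P — holds.
P has to finish before F starts — holds.
J is only available from 5 onward — holds.
P can't be earlier than 3 — holds.
F is already locked to 8 — holds.
At most 3 tasks may share a slot — holds.
R must be no later than 7 — holds.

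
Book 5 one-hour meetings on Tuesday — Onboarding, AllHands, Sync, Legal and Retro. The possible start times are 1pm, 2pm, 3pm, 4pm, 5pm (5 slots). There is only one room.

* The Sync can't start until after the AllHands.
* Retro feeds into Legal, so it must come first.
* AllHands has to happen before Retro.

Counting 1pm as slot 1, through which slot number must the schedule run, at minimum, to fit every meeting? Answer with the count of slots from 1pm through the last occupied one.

The precedence chain requires at least 3 distinct slots.
With at most 1 per slot and 5 meetings, at least 5 slots are needed.
5 works (last occupied slot: 5pm): for example Sync in 3pm; Retro in 2pm; Onboarding in 5pm; Legal in 4pm; AllHands in 1pm.

5 slots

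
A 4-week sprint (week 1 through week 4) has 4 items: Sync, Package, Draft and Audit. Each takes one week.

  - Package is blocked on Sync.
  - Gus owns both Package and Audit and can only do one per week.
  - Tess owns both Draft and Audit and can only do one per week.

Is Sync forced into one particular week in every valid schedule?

No

Sync can be week 1 (e.g. Sync in week 1, Draft in week 1, Package in week 2, Audit in week 3) or week 2 (e.g. Audit in week 2; Draft in week 1; Package in week 3; Sync in week 2).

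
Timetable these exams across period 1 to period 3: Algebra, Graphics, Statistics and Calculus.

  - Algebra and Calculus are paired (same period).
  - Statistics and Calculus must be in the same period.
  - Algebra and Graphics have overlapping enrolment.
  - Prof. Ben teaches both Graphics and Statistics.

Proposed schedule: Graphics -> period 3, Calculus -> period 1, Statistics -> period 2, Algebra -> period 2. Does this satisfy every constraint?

Statistics and Calculus must be in the same period — violated.
Algebra and Calculus are paired (same period) — violated.
Algebra and Graphics have overlapping enrolment — holds.
Prof. Ben teaches both Graphics and Statistics — holds.

Invalid. Algebra and Calculus are paired (same period).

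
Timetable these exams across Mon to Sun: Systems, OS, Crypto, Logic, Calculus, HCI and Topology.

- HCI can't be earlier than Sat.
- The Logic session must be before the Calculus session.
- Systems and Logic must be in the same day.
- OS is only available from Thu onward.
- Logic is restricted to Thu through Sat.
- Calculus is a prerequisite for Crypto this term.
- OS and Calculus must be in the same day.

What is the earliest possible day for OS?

Fri

OS is available from Thu; OS must be in the same day as Calculus, which can't be before Fri, so OS is at least Fri; OS must be in the same day as Calculus, which can't be after Sat, so OS is at most Sat.
OS at Fri is achievable: Systems=Thu, Calculus=Fri, HCI=Sat, OS=Fri, Logic=Thu, Topology=Mon, Crypto=Sat.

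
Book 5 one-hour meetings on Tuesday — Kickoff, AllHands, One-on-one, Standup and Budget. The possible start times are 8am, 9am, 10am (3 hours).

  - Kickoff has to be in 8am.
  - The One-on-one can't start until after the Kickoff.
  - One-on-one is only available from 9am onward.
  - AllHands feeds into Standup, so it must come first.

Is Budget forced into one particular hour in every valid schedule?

Budget can be 8am (e.g. One-on-one in 9am; AllHands in 8am; Kickoff in 8am; Budget in 8am; Standup in 9am) or 9am (e.g. Standup in 9am, Budget in 9am, Kickoff in 8am, AllHands in 8am, One-on-one in 9am).

No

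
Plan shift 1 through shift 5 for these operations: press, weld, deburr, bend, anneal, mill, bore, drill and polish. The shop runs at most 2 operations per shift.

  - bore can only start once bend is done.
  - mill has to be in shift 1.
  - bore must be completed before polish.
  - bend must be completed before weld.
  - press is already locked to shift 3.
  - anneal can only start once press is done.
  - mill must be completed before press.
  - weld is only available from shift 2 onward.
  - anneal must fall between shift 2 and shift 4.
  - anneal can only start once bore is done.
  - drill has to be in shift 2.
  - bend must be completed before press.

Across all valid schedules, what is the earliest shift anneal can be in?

shift 4

Anneal is available from shift 2; precedence pushes anneal to at least shift 4; anneal's own window allows nothing later than shift 4.
anneal at shift 4 is achievable: press -> shift 3; bend -> shift 1; bore -> shift 3; drill -> shift 2; mill -> shift 1; polish -> shift 4; deburr -> shift 5; anneal -> shift 4; weld -> shift 2.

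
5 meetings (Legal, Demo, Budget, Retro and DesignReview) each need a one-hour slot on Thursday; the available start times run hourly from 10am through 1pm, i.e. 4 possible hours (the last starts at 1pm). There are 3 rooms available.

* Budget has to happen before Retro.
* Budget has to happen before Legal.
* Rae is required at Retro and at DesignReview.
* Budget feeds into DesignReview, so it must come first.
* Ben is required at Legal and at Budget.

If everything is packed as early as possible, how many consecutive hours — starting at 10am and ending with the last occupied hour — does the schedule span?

3 hours

The precedence chain requires at least 2 distinct hours.
With at most 3 per hour and 5 meetings, at least 2 hours are needed.
Could 2 hours be enough, i.e. nothing placed later than 11am? No: Retro must come after Budget (at 10am or later) → {11am}; Budget must come before Retro (at 11am or earlier) → {10am}; DesignReview must come after Budget (at 10am or later) → {11am}; DesignReview can't share with Retro (11am) → nothing is left.
So 2 hours is not enough.
3 works (last occupied hour: 12pm): for example Legal -> 11am; DesignReview -> 12pm; Budget -> 10am; Retro -> 11am; Demo -> 10am.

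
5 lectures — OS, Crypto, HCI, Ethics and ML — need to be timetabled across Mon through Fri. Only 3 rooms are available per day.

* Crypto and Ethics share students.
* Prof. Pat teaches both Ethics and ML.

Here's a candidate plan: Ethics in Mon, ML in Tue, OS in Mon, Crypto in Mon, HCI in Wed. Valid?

No — it violates: Crypto and Ethics share students

Crypto and Ethics share students — violated.
Prof. Pat teaches both Ethics and ML — holds.
Only 3 rooms are available per day — holds.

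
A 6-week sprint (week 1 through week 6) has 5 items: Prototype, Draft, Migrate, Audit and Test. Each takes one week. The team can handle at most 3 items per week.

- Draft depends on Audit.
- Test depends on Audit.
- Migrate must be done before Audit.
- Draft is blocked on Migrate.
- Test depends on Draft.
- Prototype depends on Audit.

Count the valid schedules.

48

Splitting on Prototype: it can be week 3 (6), week 4 (12), week 5 (15), week 6 (15). Listing each branch's schedules as (Draft, Migrate, Audit, Test) by week number:
Prototype=week 3: (3,1,2,4) (3,1,2,5) (3,1,2,6) (4,1,2,5) (4,1,2,6) (5,1,2,6) — 6.
Prototype=week 4: (3,1,2,4) (3,1,2,5) (3,1,2,6) (4,1,2,5) (4,1,2,6) (4,1,3,5) (4,1,3,6) (4,2,3,5) (4,2,3,6) (5,1,2,6) (5,1,3,6) (5,2,3,6) — 12.
Prototype=week 5: (3,1,2,4) (3,1,2,5) (3,1,2,6) (4,1,2,5) (4,1,2,6) (4,1,3,5) (4,1,3,6) (4,2,3,5) (4,2,3,6) (5,1,2,6) (5,1,3,6) (5,1,4,6) (5,2,3,6) (5,2,4,6) (5,3,4,6) — 15.
Prototype=week 6: (3,1,2,4) (3,1,2,5) (3,1,2,6) (4,1,2,5) (4,1,2,6) (4,1,3,5) (4,1,3,6) (4,2,3,5) (4,2,3,6) (5,1,2,6) (5,1,3,6) (5,1,4,6) (5,2,3,6) (5,2,4,6) (5,3,4,6) — 15.
Summing: 6 + 12 + 15 + 15 = 48.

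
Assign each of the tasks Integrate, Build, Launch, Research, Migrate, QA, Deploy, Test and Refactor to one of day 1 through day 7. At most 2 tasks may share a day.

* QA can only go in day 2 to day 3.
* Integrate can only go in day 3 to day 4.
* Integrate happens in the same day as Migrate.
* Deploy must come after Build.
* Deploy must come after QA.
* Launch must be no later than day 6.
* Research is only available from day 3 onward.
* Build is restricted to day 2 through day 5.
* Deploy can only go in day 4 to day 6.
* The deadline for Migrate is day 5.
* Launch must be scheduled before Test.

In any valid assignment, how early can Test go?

day 2

Precedence pushes Test to at least day 2.
Test at day 2 is achievable: Deploy in day 5, QA in day 2, Build in day 4, Migrate in day 3, Research in day 4, Launch in day 1, Test in day 2, Integrate in day 3, Refactor in day 1.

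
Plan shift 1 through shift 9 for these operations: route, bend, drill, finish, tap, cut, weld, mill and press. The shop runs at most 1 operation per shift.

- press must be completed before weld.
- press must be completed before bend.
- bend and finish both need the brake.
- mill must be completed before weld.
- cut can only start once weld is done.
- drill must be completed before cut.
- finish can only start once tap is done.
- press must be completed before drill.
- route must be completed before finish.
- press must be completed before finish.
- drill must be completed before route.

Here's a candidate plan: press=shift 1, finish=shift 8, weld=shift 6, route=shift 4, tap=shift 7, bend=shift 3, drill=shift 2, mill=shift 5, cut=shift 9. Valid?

Yes

drill must be completed before cut — holds.
finish can only start once tap is done — holds.
press must be completed before finish — holds.
press must be completed before drill — holds.
cut can only start once weld is done — holds.
bend and finish both need the brake — holds.
press must be completed before weld — holds.
press must be completed before bend — holds.
drill must be completed before route — holds.
mill must be completed before weld — holds.
The shop runs at most 1 operation per shift — holds.
route must be completed before finish — holds.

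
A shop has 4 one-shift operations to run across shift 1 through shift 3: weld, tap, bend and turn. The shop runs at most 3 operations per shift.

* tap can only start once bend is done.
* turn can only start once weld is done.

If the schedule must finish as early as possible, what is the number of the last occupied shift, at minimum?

shift 2

The precedence chain requires at least 2 distinct shifts.
With at most 3 per shift and 4 operations, at least 2 shifts are needed.
2 works (last occupied shift: shift 2): for example tap in shift 2; weld in shift 1; bend in shift 1; turn in shift 2.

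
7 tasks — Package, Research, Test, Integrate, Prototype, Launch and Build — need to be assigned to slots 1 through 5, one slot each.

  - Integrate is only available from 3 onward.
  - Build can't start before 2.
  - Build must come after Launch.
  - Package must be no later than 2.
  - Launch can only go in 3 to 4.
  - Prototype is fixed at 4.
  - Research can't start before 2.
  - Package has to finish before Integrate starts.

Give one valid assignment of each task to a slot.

Test in 1, Prototype in 4, Package in 1, Research in 2, Integrate in 3, Launch in 3, Build in 4

Checking: Launch(3) before Build(4); Package(1) before Integrate(3); Research=2 in [2,5]; Prototype=4 in [4,4]; Integrate=3 in [3,5]; Launch=3 in [3,4]; Build=4 in [2,5]; Package=1 in [1,2].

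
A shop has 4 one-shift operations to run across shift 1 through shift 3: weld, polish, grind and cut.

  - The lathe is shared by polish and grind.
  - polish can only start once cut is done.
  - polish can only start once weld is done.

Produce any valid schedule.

polish -> shift 2; grind -> shift 1; weld -> shift 1; cut -> shift 1

Checking: weld(shift 1) before polish(shift 2); cut(shift 1) before polish(shift 2); polish(shift 2) != grind(shift 1).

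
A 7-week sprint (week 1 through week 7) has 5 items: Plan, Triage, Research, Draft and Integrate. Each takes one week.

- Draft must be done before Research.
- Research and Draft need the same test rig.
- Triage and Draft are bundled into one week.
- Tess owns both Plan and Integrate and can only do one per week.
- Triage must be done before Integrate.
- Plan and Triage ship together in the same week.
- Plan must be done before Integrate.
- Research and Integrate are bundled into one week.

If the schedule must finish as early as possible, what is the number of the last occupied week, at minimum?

The precedence chain requires at least 2 distinct weeks.
2 works (last occupied week: week 2): for example Integrate=week 2; Research=week 2; Triage=week 1; Draft=week 1; Plan=week 1.

week 2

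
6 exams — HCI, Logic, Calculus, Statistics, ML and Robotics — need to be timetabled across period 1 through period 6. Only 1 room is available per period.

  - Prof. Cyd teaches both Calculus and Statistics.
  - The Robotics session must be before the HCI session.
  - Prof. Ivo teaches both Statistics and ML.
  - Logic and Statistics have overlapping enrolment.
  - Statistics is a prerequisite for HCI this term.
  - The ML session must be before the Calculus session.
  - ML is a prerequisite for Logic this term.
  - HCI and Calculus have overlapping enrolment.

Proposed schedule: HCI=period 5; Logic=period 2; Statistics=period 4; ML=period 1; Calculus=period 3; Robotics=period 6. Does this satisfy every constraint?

Statistics is a prerequisite for HCI this term — holds.
Only 1 room is available per period — holds.
The Robotics session must be before the HCI session — violated.
The ML session must be before the Calculus session — holds.
Logic and Statistics have overlapping enrolment — holds.
Prof. Ivo teaches both Statistics and ML — holds.
HCI and Calculus have overlapping enrolment — holds.
Prof. Cyd teaches both Calculus and Statistics — holds.
ML is a prerequisite for Logic this term — holds.

No. The Robotics session must be before the HCI session is not satisfied.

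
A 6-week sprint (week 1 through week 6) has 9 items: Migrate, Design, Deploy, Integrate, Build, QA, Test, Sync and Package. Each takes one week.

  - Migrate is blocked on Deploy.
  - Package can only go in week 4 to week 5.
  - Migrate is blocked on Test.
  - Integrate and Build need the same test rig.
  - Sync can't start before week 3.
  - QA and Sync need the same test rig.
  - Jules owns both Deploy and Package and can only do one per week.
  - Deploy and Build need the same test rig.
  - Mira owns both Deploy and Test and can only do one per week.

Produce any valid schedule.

Build in week 2, Integrate in week 1, Sync in week 3, QA in week 1, Deploy in week 1, Test in week 2, Design in week 1, Migrate in week 3, Package in week 4

Checking: Test(week 2) before Migrate(week 3); Deploy(week 1) before Migrate(week 3); Deploy(week 1) != Test(week 2); Integrate(week 1) != Build(week 2); Deploy(week 1) != Package(week 4); Deploy(week 1) != Build(week 2); QA(week 1) != Sync(week 3); Sync=week 3 in [week 3,week 6]; Package=week 4 in [week 4,week 5].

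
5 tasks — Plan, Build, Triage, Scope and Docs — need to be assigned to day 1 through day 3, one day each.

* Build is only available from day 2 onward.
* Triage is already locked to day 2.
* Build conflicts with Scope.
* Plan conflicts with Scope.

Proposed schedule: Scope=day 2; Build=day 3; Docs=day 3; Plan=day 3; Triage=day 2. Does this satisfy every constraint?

Valid

Build conflicts with Scope — holds.
Triage is already locked to day 2 — holds.
Plan conflicts with Scope — holds.
Build is only available from day 2 onward — holds.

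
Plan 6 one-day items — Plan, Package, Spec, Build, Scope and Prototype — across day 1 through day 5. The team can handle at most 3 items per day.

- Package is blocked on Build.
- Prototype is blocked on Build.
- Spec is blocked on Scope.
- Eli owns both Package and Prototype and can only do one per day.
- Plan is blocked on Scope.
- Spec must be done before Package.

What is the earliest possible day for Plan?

Precedence pushes Plan to at least day 2.
Plan at day 2 is achievable: Package -> day 3, Build -> day 1, Scope -> day 1, Prototype -> day 2, Plan -> day 2, Spec -> day 2.

day 2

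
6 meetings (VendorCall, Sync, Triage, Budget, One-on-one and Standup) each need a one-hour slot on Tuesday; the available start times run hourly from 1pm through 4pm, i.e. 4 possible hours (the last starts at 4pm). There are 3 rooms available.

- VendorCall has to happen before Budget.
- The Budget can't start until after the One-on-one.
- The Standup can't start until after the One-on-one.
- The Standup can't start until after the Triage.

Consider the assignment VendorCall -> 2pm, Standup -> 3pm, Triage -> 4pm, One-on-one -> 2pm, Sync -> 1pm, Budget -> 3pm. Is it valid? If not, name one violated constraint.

The Standup can't start until after the Triage — violated.
There are 3 rooms available — holds.
The Budget can't start until after the One-on-one — holds.
The Standup can't start until after the One-on-one — holds.
VendorCall has to happen before Budget — holds.

No. The Standup can't start until after the Triage is not satisfied.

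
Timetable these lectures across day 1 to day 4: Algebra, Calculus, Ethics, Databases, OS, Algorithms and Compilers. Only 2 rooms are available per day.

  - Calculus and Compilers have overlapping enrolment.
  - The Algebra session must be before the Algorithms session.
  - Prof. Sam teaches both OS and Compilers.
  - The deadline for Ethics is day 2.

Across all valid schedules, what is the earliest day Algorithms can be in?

Precedence pushes Algorithms to at least day 2.
Algorithms at day 2 is achievable: Compilers -> day 4, Databases -> day 3, Algorithms -> day 2, OS -> day 3, Ethics -> day 1, Calculus -> day 2, Algebra -> day 1.

day 2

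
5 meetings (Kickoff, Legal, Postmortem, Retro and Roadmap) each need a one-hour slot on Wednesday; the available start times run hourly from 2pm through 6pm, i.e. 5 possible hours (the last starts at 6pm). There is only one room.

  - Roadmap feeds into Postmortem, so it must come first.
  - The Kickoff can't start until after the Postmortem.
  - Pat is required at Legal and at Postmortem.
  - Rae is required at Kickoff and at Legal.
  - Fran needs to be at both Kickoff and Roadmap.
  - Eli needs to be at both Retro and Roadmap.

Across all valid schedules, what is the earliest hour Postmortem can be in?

Precedence pushes Postmortem to at least 3pm; downstream work caps Postmortem at 5pm.
Postmortem at 3pm is achievable: Postmortem in 3pm, Roadmap in 2pm, Retro in 6pm, Kickoff in 4pm, Legal in 5pm.

3pm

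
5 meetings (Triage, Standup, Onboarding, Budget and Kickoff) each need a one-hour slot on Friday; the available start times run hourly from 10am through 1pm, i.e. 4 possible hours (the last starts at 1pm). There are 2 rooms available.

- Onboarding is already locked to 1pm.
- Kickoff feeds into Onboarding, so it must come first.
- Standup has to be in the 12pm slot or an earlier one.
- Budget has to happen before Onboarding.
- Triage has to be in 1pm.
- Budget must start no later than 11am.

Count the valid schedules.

Splitting on Standup: it can be 10am (5), 11am (5), 12pm (6). Listing each branch's schedules as (Triage, Onboarding, Budget, Kickoff):
Standup=10am: (1pm,1pm,10am,11am) (1pm,1pm,10am,12pm) (1pm,1pm,11am,10am) (1pm,1pm,11am,11am) (1pm,1pm,11am,12pm) — 5.
Standup=11am: (1pm,1pm,10am,10am) (1pm,1pm,10am,11am) (1pm,1pm,10am,12pm) (1pm,1pm,11am,10am) (1pm,1pm,11am,12pm) — 5.
Standup=12pm: (1pm,1pm,10am,10am) (1pm,1pm,10am,11am) (1pm,1pm,10am,12pm) (1pm,1pm,11am,10am) (1pm,1pm,11am,11am) (1pm,1pm,11am,12pm) — 6.
Summing: 5 + 5 + 6 = 16.

16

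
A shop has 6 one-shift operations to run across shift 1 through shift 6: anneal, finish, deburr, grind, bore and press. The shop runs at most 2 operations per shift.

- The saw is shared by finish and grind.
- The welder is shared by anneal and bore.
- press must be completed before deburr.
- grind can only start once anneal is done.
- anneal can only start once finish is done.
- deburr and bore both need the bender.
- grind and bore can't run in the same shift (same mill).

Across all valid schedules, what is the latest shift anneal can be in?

shift 5

Precedence pushes anneal to at least shift 2; downstream work caps anneal at shift 5.
anneal at shift 5 is achievable: grind in shift 6; press in shift 1; anneal in shift 5; bore in shift 3; finish in shift 1; deburr in shift 2.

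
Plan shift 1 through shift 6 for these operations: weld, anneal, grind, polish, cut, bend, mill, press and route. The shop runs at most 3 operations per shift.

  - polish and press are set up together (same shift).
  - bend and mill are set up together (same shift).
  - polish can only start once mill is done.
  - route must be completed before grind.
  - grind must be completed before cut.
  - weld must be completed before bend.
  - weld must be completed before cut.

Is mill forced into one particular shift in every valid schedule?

mill can be shift 2 (e.g. route in shift 1, press in shift 3, polish in shift 3, grind in shift 2, cut in shift 3, anneal in shift 1, weld in shift 1, mill in shift 2, bend in shift 2) or shift 3 (e.g. cut=shift 3, press=shift 4, bend=shift 3, grind=shift 2, route=shift 1, anneal=shift 1, weld=shift 1, polish=shift 4, mill=shift 3).

No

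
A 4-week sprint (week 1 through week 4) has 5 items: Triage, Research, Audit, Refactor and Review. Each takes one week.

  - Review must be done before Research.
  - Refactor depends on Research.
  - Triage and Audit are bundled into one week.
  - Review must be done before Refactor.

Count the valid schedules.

Splitting on Triage: it can be week 1 (4), week 2 (4), week 3 (4), week 4 (4). Listing each branch's schedules as (Research, Audit, Refactor, Review) by week number:
Triage=week 1: (2,1,3,1) (2,1,4,1) (3,1,4,1) (3,1,4,2) — 4.
Triage=week 2: (2,2,3,1) (2,2,4,1) (3,2,4,1) (3,2,4,2) — 4.
Triage=week 3: (2,3,3,1) (2,3,4,1) (3,3,4,1) (3,3,4,2) — 4.
Triage=week 4: (2,4,3,1) (2,4,4,1) (3,4,4,1) (3,4,4,2) — 4.
Summing: 4 + 4 + 4 + 4 = 16.

16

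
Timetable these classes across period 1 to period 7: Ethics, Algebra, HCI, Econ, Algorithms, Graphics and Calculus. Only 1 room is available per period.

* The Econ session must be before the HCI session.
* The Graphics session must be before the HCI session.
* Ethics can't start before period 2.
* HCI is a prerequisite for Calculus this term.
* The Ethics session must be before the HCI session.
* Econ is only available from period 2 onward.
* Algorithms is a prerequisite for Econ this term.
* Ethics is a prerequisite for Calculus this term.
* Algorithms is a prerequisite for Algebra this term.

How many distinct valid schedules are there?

Splitting on Ethics: it can be period 2 (14), period 3 (14), period 4 (14), period 5 (8). Listing each branch's schedules as (Algebra, HCI, Econ, Algorithms, Graphics, Calculus) by period number:
Ethics=period 2: (3,6,4,1,5,7) (3,6,5,1,4,7) (4,6,3,1,5,7) (4,6,5,1,3,7) (4,6,5,3,1,7) (5,6,3,1,4,7) (5,6,4,1,3,7) (5,6,4,3,1,7) (6,5,3,1,4,7) (6,5,4,1,3,7) (6,5,4,3,1,7) (7,5,3,1,4,6) (7,5,4,1,3,6) (7,5,4,3,1,6) — 14.
Ethics=period 3: (2,6,4,1,5,7) (2,6,5,1,4,7) (4,6,2,1,5,7) (4,6,5,1,2,7) (4,6,5,2,1,7) (5,6,2,1,4,7) (5,6,4,1,2,7) (5,6,4,2,1,7) (6,5,2,1,4,7) (6,5,4,1,2,7) (6,5,4,2,1,7) (7,5,2,1,4,6) (7,5,4,1,2,6) (7,5,4,2,1,6) — 14.
Ethics=period 4: (2,6,3,1,5,7) (2,6,5,1,3,7) (3,6,2,1,5,7) (3,6,5,1,2,7) (3,6,5,2,1,7) (5,6,2,1,3,7) (5,6,3,1,2,7) (5,6,3,2,1,7) (6,5,2,1,3,7) (6,5,3,1,2,7) (6,5,3,2,1,7) (7,5,2,1,3,6) (7,5,3,1,2,6) (7,5,3,2,1,6) — 14.
Ethics=period 5: (2,6,3,1,4,7) (2,6,4,1,3,7) (3,6,2,1,4,7) (3,6,4,1,2,7) (3,6,4,2,1,7) (4,6,2,1,3,7) (4,6,3,1,2,7) (4,6,3,2,1,7) — 8.
Summing: 14 + 14 + 14 + 8 = 50.

50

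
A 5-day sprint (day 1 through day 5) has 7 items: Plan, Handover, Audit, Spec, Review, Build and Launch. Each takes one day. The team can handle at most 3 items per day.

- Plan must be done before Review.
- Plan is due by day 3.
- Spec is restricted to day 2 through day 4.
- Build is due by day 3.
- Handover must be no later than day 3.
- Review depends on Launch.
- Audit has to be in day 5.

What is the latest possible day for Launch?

day 4

Downstream work caps Launch at day 4.
Launch at day 4 is achievable: Spec -> day 2, Launch -> day 4, Plan -> day 1, Handover -> day 1, Build -> day 1, Review -> day 5, Audit -> day 5.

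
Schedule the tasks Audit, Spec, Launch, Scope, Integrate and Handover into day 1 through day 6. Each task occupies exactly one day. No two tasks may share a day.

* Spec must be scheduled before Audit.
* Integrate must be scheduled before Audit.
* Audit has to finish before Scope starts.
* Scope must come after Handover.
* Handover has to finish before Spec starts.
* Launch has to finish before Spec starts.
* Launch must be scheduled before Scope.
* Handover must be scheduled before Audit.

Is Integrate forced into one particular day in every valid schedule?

No

Integrate can be day 1 (e.g. Integrate -> day 1; Spec -> day 4; Launch -> day 3; Scope -> day 6; Handover -> day 2; Audit -> day 5) or day 2 (e.g. Spec in day 4, Integrate in day 2, Launch in day 3, Scope in day 6, Audit in day 5, Handover in day 1).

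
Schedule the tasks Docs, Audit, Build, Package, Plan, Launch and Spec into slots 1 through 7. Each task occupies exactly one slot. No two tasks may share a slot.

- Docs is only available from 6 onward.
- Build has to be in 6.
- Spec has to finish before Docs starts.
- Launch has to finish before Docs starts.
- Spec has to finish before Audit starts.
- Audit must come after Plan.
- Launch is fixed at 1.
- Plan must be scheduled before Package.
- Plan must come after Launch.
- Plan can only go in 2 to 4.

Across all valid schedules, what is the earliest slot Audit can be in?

Precedence pushes Audit to at least 3.
Audit at 4 is achievable: Spec=3; Audit=4; Package=5; Build=6; Launch=1; Plan=2; Docs=7.
Nothing earlier works — the capacity limit rule out every slot before 4.

4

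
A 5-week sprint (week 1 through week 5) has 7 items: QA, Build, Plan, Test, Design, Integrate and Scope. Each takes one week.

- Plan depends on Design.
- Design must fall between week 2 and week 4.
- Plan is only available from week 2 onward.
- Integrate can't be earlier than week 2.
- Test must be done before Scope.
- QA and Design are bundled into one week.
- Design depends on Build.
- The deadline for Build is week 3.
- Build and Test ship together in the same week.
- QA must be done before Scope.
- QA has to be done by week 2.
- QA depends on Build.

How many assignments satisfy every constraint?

36

Splitting on Plan: it can be week 3 (12), week 4 (12), week 5 (12). Listing each branch's schedules as (QA, Build, Test, Design, Integrate, Scope) by week number:
Plan=week 3: (2,1,1,2,2,3) (2,1,1,2,2,4) (2,1,1,2,2,5) (2,1,1,2,3,3) (2,1,1,2,3,4) (2,1,1,2,3,5) (2,1,1,2,4,3) (2,1,1,2,4,4) (2,1,1,2,4,5) (2,1,1,2,5,3) (2,1,1,2,5,4) (2,1,1,2,5,5) — 12.
Plan=week 4: (2,1,1,2,2,3) (2,1,1,2,2,4) (2,1,1,2,2,5) (2,1,1,2,3,3) (2,1,1,2,3,4) (2,1,1,2,3,5) (2,1,1,2,4,3) (2,1,1,2,4,4) (2,1,1,2,4,5) (2,1,1,2,5,3) (2,1,1,2,5,4) (2,1,1,2,5,5) — 12.
Plan=week 5: (2,1,1,2,2,3) (2,1,1,2,2,4) (2,1,1,2,2,5) (2,1,1,2,3,3) (2,1,1,2,3,4) (2,1,1,2,3,5) (2,1,1,2,4,3) (2,1,1,2,4,4) (2,1,1,2,4,5) (2,1,1,2,5,3) (2,1,1,2,5,4) (2,1,1,2,5,5) — 12.
Summing: 12 + 12 + 12 = 36.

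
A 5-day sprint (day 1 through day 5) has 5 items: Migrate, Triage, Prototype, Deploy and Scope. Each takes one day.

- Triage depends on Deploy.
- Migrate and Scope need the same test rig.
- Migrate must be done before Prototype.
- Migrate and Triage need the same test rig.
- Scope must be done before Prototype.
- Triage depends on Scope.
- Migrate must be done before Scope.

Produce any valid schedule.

Deploy -> day 1; Triage -> day 3; Scope -> day 2; Prototype -> day 3; Migrate -> day 1

Checking: Scope(day 2) before Prototype(day 3); Scope(day 2) before Triage(day 3); Migrate(day 1) before Prototype(day 3); Migrate(day 1) before Scope(day 2); Deploy(day 1) before Triage(day 3); Migrate(day 1) != Triage(day 3); Migrate(day 1) != Scope(day 2).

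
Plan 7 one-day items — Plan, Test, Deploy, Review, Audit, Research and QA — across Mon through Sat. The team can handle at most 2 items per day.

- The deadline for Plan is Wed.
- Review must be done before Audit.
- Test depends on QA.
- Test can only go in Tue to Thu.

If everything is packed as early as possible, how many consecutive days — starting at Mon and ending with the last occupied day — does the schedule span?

The precedence chain requires at least 2 distinct days.
With at most 2 per day and 7 tasks, at least 4 days are needed.
4 works (last occupied day: Thu): for example Plan=Mon, Audit=Wed, Review=Tue, Test=Tue, Deploy=Wed, QA=Mon, Research=Thu.

4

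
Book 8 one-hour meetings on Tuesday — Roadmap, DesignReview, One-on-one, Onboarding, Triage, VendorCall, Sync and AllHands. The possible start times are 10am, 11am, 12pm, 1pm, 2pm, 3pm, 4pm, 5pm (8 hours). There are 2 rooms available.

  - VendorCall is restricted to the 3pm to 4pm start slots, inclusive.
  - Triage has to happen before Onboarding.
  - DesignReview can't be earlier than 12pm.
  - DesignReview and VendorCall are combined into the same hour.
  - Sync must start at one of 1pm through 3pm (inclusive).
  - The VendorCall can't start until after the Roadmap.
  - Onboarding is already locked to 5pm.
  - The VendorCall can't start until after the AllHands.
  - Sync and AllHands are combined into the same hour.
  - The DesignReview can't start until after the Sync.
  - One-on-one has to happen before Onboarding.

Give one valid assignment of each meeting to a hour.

AllHands -> 1pm; One-on-one -> 10am; Triage -> 11am; Sync -> 1pm; VendorCall -> 3pm; DesignReview -> 3pm; Onboarding -> 5pm; Roadmap -> 10am

Checking: Roadmap(10am) before VendorCall(3pm); One-on-one(10am) before Onboarding(5pm); AllHands(1pm) before VendorCall(3pm); Sync(1pm) before DesignReview(3pm); Triage(11am) before Onboarding(5pm); Sync = AllHands = 1pm; DesignReview = VendorCall = 3pm; Onboarding=5pm in [5pm,5pm]; VendorCall=3pm in [3pm,4pm]; Sync=1pm in [1pm,3pm]; DesignReview=3pm in [12pm,5pm]; max 2 per hour (cap 2).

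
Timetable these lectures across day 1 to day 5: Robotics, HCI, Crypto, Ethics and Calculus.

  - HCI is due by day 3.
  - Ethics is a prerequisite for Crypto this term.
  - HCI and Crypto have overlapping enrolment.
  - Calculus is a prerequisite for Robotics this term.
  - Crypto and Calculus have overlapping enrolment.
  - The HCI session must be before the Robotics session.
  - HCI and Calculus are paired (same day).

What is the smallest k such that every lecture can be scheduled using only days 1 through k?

The precedence chain requires at least 2 distinct days.
2 works (last occupied day: day 2): for example HCI=day 1, Crypto=day 2, Calculus=day 1, Robotics=day 2, Ethics=day 1.

2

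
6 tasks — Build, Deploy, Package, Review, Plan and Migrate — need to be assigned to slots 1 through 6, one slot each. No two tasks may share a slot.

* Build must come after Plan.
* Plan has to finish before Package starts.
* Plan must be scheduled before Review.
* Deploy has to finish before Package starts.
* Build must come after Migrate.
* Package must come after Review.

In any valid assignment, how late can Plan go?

3

Downstream work caps Plan at 4.
Plan at 3 is achievable: Package -> 5; Plan -> 3; Review -> 4; Deploy -> 1; Migrate -> 2; Build -> 6.
Nothing later works — the capacity limit rule out every slot after 3.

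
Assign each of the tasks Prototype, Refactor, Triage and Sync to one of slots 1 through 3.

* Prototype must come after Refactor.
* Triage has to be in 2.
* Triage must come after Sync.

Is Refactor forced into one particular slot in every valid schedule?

No

Refactor can be 1 (e.g. Prototype in 2; Refactor in 1; Triage in 2; Sync in 1) or 2 (e.g. Prototype -> 3, Triage -> 2, Sync -> 1, Refactor -> 2).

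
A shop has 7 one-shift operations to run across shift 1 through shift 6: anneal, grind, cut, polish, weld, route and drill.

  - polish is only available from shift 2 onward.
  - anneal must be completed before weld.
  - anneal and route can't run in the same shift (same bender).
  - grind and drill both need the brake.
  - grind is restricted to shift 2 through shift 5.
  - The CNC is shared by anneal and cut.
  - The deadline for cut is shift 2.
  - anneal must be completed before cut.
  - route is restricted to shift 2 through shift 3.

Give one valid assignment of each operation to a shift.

anneal=shift 1; weld=shift 2; grind=shift 2; route=shift 2; cut=shift 2; polish=shift 2; drill=shift 1

Checking: anneal(shift 1) before weld(shift 2); anneal(shift 1) before cut(shift 2); anneal(shift 1) != cut(shift 2); anneal(shift 1) != route(shift 2); grind(shift 2) != drill(shift 1); polish=shift 2 in [shift 2,shift 6]; route=shift 2 in [shift 2,shift 3]; cut=shift 2 in [shift 1,shift 2]; grind=shift 2 in [shift 2,shift 5].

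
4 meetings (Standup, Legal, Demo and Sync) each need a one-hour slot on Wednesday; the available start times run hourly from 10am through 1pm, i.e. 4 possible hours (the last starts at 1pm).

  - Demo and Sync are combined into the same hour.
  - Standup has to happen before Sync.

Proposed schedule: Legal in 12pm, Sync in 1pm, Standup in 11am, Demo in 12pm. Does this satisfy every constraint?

Demo and Sync are combined into the same hour — violated.
Standup has to happen before Sync — holds.

Invalid. Demo and Sync are combined into the same hour.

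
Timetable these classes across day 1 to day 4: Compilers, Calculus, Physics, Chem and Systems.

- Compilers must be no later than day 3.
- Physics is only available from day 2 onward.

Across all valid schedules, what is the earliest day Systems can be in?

day 1

Systems at day 1 is achievable: Physics in day 2; Compilers in day 1; Systems in day 1; Calculus in day 1; Chem in day 1.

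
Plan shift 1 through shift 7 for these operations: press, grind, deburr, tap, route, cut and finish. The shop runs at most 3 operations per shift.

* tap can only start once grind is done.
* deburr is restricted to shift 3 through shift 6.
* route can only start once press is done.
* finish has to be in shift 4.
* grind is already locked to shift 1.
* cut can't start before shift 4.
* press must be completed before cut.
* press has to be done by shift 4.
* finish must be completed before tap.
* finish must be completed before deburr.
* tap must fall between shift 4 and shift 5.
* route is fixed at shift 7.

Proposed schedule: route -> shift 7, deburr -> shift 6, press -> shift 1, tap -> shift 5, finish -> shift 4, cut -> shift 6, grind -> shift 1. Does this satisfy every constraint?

route is fixed at shift 7 — holds.
finish must be completed before tap — holds.
finish has to be in shift 4 — holds.
tap can only start once grind is done — holds.
route can only start once press is done — holds.
The shop runs at most 3 operations per shift — holds.
press must be completed before cut — holds.
cut can't start before shift 4 — holds.
deburr is restricted to shift 3 through shift 6 — holds.
tap must fall between shift 4 and shift 5 — holds.
press has to be done by shift 4 — holds.
finish must be completed before deburr — holds.
grind is already locked to shift 1 — holds.

Yes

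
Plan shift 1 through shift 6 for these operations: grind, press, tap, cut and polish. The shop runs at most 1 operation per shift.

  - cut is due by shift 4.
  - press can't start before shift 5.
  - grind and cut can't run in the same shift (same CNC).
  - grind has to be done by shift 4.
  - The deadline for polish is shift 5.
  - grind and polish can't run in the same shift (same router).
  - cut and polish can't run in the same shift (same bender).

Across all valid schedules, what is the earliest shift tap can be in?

shift 1

tap at shift 1 is achievable: tap=shift 1; grind=shift 2; cut=shift 3; polish=shift 4; press=shift 5.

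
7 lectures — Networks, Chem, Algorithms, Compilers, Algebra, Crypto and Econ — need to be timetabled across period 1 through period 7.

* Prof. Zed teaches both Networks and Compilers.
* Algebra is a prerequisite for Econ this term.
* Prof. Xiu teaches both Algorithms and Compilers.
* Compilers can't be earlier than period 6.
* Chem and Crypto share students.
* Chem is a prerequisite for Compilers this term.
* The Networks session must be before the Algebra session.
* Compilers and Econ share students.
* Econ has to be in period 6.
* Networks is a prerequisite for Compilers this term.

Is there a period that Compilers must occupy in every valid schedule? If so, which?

Compilers's window is period 6–period 7.
Econ is fixed at period 6, and Compilers can't share a period with Econ.
So Compilers must be period 7.

period 7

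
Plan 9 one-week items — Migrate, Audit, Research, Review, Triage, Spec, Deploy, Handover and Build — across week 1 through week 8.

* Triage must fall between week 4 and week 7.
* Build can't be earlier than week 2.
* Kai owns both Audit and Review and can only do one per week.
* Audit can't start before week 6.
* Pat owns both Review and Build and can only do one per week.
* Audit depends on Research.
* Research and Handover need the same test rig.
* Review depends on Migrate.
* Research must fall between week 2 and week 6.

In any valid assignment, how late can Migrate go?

Downstream work caps Migrate at week 7.
Migrate at week 7 is achievable: Audit in week 6, Handover in week 1, Build in week 2, Deploy in week 1, Triage in week 4, Research in week 2, Spec in week 1, Review in week 8, Migrate in week 7.

week 7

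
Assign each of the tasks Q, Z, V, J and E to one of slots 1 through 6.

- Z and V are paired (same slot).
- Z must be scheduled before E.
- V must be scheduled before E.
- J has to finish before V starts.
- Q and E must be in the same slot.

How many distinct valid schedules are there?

20

Splitting on Q: it can be 3 (1), 4 (3), 5 (6), 6 (10). Listing each branch's schedules as (Z, V, J, E):
Q=3: (2,2,1,3) — 1.
Q=4: (2,2,1,4) (3,3,1,4) (3,3,2,4) — 3.
Q=5: (2,2,1,5) (3,3,1,5) (3,3,2,5) (4,4,1,5) (4,4,2,5) (4,4,3,5) — 6.
Q=6: (2,2,1,6) (3,3,1,6) (3,3,2,6) (4,4,1,6) (4,4,2,6) (4,4,3,6) (5,5,1,6) (5,5,2,6) (5,5,3,6) (5,5,4,6) — 10.
Summing: 1 + 3 + 6 + 10 = 20.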